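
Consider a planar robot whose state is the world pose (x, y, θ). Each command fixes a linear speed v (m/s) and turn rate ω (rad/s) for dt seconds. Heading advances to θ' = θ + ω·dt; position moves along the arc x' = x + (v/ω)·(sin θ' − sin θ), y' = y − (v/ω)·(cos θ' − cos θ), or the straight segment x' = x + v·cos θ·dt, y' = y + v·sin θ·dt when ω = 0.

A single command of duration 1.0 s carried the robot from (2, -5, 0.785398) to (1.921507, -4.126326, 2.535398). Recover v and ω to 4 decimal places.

v = 1.0000, ω = 1.7500

Δθ = 2.535398 − 0.785398 = 1.750000
ω = Δθ/dt = 1.750000/1.0 = 1.7500
R = −Δy/(cos θ' − cos θ) = 0.5714
v = R·ω = 0.5714·1.7500 = 1.0000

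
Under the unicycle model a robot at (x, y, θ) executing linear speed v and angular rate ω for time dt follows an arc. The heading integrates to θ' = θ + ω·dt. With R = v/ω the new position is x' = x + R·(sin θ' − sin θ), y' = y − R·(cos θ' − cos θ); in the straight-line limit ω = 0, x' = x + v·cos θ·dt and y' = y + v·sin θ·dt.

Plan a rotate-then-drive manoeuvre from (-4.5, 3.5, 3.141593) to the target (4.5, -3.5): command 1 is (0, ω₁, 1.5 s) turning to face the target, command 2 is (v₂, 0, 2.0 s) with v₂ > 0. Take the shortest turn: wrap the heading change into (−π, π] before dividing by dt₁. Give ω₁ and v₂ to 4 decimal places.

heading to target = atan2(-3.5−3.5, 4.5−-4.5) = -0.6610
Δθ = wrap(-0.6610 − 3.1416) = 2.4805; ω₁ = Δθ/dt₁ = 1.6537
distance = √((4.5−-4.5)² + (-3.5−3.5)²) = 11.4018; v₂ = distance/dt₂ = 5.7009

ω₁ = 1.6537, v₂ = 5.7009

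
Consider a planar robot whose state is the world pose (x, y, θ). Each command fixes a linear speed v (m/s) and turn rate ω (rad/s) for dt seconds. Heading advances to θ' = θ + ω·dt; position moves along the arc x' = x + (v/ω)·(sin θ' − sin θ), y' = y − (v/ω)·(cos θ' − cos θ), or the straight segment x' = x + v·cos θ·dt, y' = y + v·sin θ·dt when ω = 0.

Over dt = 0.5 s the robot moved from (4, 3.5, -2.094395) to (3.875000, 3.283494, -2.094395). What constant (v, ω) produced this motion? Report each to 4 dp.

v = 0.5000, ω = 0.0000

Δθ = -2.094395 − -2.094395 = 0.000000
ω = Δθ/dt = 0.000000/0.5 = 0.0000
ω = 0 → v = (Δx·cos θ + Δy·sin θ)/dt = 0.5000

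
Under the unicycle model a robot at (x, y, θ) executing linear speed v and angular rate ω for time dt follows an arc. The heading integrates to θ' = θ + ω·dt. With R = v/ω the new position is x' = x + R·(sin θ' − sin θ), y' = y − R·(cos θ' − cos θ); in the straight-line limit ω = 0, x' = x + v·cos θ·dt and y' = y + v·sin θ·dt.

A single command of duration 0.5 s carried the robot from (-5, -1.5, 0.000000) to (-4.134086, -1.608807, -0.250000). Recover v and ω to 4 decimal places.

Δθ = -0.250000 − 0.000000 = -0.250000
ω = Δθ/dt = -0.250000/0.5 = -0.5000
R = Δx/(sin θ' − sin θ) = -3.5000
v = R·ω = -3.5000·-0.5000 = 1.7500

v = 1.7500, ω = -0.5000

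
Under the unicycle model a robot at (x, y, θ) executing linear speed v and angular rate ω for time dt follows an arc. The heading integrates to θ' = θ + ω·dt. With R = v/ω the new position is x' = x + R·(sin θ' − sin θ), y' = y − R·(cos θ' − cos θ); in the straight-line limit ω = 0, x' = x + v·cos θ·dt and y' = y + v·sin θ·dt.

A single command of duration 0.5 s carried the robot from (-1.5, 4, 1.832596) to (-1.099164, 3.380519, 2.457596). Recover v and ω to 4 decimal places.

Δθ = 2.457596 − 1.832596 = 0.625000
ω = Δθ/dt = 0.625000/0.5 = 1.2500
R = −Δy/(cos θ' − cos θ) = -1.2000
v = R·ω = -1.2000·1.2500 = -1.5000

v = -1.5000, ω = 1.2500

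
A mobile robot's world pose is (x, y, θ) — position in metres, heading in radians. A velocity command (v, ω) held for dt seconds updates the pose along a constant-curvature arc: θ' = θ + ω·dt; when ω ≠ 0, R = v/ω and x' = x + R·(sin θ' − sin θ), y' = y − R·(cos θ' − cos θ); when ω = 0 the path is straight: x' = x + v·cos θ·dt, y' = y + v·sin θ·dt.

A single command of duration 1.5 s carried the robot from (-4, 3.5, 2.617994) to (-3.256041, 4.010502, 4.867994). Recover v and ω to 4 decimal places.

Δθ = 4.867994 − 2.617994 = 2.250000
ω = Δθ/dt = 2.250000/1.5 = 1.5000
R = Δx/(sin θ' − sin θ) = -0.5000
v = R·ω = -0.5000·1.5000 = -0.7500

v = -0.7500, ω = 1.5000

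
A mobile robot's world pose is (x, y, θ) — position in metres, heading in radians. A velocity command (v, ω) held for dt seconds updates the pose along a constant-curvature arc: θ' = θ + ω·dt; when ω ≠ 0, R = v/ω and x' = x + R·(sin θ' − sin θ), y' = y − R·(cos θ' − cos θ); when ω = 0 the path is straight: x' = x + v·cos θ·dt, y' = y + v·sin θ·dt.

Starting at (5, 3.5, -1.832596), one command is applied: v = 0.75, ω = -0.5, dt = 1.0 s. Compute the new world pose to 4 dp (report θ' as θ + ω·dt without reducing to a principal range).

θ' = -1.8326 + -0.5·1.0 = -2.3326
R = v/ω = 0.75/-0.5 = -1.5000
x' = 5 + -1.5000·(sin -2.3326 − sin -1.8326) = 4.6365
y' = 3.5 − -1.5000·(cos -2.3326 − cos -1.8326) = 2.8529

(4.6365, 2.8529, -2.3326)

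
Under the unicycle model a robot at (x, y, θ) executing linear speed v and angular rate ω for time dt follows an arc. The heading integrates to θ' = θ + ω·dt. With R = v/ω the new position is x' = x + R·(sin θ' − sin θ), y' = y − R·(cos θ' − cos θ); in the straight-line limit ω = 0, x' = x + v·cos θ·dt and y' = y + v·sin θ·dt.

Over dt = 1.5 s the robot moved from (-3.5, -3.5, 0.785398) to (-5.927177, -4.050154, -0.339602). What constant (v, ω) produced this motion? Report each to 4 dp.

Δθ = -0.339602 − 0.785398 = -1.125000
ω = Δθ/dt = -1.125000/1.5 = -0.7500
R = Δx/(sin θ' − sin θ) = 2.3333
v = R·ω = 2.3333·-0.7500 = -1.7500

v = -1.7500, ω = -0.7500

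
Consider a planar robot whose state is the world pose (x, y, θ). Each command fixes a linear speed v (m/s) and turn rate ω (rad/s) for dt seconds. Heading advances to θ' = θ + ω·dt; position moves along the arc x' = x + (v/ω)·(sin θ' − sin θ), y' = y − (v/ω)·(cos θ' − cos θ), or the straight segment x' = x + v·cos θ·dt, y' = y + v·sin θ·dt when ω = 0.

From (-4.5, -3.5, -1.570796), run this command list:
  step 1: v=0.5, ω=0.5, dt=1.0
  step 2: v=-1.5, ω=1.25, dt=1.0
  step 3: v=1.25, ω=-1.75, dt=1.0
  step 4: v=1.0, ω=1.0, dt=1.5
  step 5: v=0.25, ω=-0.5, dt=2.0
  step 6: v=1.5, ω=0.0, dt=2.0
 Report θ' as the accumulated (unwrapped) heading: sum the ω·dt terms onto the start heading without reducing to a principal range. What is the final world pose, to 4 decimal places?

step 1: θ'=-1.0708 (R=1.0000) → pose (-4.3776, -3.9794, -1.0708)
step 2: θ'=0.1792 (R=-1.2000) → pose (-5.6446, -3.3740, 0.1792)
step 3: θ'=-1.5708 (R=-0.7143) → pose (-4.8030, -4.0768, -1.5708)
step 4: θ'=-0.0708 (R=1.0000) → pose (-3.8737, -5.0743, -0.0708)
step 5: θ'=-1.0708 (R=-0.5000) → pose (-3.4703, -5.3333, -1.0708)
step 6: θ'=-1.0708 (straight) → pose (-2.0320, -7.9661, -1.0708)

(-2.0320, -7.9661, -1.0708)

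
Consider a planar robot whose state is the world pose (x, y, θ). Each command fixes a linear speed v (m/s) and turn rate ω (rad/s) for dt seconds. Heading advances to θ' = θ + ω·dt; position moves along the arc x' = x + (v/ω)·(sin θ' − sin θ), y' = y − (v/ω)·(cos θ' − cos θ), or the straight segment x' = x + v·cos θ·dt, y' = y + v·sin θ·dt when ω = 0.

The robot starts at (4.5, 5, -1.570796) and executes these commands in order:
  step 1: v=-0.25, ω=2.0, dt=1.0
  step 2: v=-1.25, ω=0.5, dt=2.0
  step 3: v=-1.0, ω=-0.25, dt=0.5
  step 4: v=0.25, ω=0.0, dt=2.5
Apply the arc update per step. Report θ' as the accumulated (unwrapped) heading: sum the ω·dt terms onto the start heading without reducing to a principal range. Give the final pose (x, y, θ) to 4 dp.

step 1: θ'=0.4292 (R=-0.1250) → pose (4.3230, 5.1137, 0.4292)
step 2: θ'=1.4292 (R=-2.5000) → pose (2.8884, 3.1932, 1.4292)
step 3: θ'=1.3042 (R=4.0000) → pose (2.7871, 2.7039, 1.3042)
step 4: θ'=1.3042 (straight) → pose (2.9517, 3.3068, 1.3042)

(2.9517, 3.3068, 1.3042)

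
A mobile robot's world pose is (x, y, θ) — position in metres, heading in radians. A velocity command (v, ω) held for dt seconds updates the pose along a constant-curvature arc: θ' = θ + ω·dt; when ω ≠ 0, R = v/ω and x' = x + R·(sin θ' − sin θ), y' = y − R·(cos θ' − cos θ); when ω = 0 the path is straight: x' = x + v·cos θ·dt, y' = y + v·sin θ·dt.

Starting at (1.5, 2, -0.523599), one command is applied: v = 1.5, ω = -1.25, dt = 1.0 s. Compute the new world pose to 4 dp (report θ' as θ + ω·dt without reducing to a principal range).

θ' = -0.5236 + -1.25·1.0 = -1.7736
R = v/ω = 1.5/-1.25 = -1.2000
x' = 1.5 + -1.2000·(sin -1.7736 − sin -0.5236) = 2.0754
y' = 2 − -1.2000·(cos -1.7736 − cos -0.5236) = 0.7191

(2.0754, 0.7191, -1.7736)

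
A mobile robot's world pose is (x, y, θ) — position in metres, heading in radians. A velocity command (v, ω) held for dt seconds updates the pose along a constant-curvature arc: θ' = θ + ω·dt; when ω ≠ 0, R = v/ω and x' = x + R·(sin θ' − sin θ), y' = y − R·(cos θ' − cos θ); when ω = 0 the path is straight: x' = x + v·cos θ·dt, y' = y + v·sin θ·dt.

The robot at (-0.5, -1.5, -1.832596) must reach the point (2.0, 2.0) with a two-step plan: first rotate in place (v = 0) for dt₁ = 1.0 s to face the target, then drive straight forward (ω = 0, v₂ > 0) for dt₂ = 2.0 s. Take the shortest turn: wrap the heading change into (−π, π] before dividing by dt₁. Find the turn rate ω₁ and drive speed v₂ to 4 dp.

ω₁ = 2.7831, v₂ = 2.1506

heading to target = atan2(2−-1.5, 2−-0.5) = 0.9505
Δθ = wrap(0.9505 − -1.8326) = 2.7831; ω₁ = Δθ/dt₁ = 2.7831
distance = √((2−-0.5)² + (2−-1.5)²) = 4.3012; v₂ = distance/dt₂ = 2.1506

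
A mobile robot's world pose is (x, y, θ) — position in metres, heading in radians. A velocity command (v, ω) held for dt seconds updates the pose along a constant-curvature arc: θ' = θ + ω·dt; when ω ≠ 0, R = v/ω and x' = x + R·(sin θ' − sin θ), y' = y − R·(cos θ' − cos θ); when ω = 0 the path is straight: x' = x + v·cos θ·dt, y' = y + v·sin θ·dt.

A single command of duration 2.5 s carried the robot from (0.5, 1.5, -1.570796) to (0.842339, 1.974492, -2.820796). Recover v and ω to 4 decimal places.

v = -0.2500, ω = -0.5000

Δθ = -2.820796 − -1.570796 = -1.250000
ω = Δθ/dt = -1.250000/2.5 = -0.5000
R = −Δy/(cos θ' − cos θ) = 0.5000
v = R·ω = 0.5000·-0.5000 = -0.2500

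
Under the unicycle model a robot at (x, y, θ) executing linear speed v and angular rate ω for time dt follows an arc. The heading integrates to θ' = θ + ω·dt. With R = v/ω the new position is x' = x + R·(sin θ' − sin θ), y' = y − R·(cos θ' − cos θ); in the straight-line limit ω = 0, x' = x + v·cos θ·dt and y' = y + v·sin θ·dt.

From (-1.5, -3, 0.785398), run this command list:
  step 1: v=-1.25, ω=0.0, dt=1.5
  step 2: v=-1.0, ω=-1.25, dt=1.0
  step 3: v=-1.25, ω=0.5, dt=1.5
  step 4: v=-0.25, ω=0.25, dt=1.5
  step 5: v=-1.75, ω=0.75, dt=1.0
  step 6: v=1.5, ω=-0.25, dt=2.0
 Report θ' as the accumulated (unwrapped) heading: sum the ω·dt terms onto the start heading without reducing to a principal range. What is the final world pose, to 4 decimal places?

(-5.5934, -3.2290, 0.9104)

step 1: θ'=0.7854 (straight) → pose (-2.8258, -4.3258, 0.7854)
step 2: θ'=-0.4646 (R=0.8000) → pose (-3.7500, -4.4753, -0.4646)
step 3: θ'=0.2854 (R=-2.5000) → pose (-5.5740, -4.3115, 0.2854)
step 4: θ'=0.6604 (R=-1.0000) → pose (-5.9059, -4.4813, 0.6604)
step 5: θ'=1.4104 (R=-2.3333) → pose (-6.7779, -5.9514, 1.4104)
step 6: θ'=0.9104 (R=-6.0000) → pose (-5.5934, -3.2290, 0.9104)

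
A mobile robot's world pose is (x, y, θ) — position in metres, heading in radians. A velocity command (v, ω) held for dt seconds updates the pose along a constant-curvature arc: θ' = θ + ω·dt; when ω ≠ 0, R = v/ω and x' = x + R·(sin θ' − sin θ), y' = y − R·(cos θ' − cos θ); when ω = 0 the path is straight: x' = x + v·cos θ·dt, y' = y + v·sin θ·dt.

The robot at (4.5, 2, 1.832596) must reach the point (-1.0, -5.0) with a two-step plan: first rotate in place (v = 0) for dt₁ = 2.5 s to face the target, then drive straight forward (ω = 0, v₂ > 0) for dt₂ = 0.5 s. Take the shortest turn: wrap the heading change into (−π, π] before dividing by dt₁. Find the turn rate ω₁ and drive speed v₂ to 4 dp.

ω₁ = 0.8855, v₂ = 17.8045

heading to target = atan2(-5−2, -1−4.5) = -2.2368
Δθ = wrap(-2.2368 − 1.8326) = 2.2138; ω₁ = Δθ/dt₁ = 0.8855
distance = √((-1−4.5)² + (-5−2)²) = 8.9022; v₂ = distance/dt₂ = 17.8045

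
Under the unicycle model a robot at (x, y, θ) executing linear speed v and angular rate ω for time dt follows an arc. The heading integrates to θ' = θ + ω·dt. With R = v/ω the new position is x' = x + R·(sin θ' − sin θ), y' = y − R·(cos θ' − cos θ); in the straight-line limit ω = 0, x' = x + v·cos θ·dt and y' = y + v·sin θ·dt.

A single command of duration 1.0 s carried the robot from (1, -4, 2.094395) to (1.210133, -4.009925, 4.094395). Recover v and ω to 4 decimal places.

v = -0.2500, ω = 2.0000

Δθ = 4.094395 − 2.094395 = 2.000000
ω = Δθ/dt = 2.000000/1.0 = 2.0000
R = Δx/(sin θ' − sin θ) = -0.1250
v = R·ω = -0.1250·2.0000 = -0.2500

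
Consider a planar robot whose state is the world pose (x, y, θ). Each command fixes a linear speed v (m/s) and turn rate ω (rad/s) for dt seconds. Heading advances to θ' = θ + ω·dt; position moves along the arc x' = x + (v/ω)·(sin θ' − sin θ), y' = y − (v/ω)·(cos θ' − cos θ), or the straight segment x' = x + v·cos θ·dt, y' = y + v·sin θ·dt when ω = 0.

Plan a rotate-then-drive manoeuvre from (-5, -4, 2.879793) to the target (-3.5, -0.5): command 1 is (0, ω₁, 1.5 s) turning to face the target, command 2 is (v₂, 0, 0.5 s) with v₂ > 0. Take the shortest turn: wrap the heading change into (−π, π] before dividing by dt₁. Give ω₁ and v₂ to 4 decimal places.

heading to target = atan2(-0.5−-4, -3.5−-5) = 1.1659
Δθ = wrap(1.1659 − 2.8798) = -1.7139; ω₁ = Δθ/dt₁ = -1.1426
distance = √((-3.5−-5)² + (-0.5−-4)²) = 3.8079; v₂ = distance/dt₂ = 7.6158

ω₁ = -1.1426, v₂ = 7.6158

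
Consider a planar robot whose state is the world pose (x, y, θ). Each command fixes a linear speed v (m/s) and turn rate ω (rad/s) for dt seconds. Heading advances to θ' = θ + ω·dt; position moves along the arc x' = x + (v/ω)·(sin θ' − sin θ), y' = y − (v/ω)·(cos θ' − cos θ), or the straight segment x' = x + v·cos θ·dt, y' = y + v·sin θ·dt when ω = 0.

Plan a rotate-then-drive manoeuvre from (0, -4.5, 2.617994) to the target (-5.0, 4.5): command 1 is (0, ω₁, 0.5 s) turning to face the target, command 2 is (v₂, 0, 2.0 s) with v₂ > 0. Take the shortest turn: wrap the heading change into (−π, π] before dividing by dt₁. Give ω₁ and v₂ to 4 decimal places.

ω₁ = -1.0802, v₂ = 5.1478

heading to target = atan2(4.5−-4.5, -5−0) = 2.0779
Δθ = wrap(2.0779 − 2.6180) = -0.5401; ω₁ = Δθ/dt₁ = -1.0802
distance = √((-5−0)² + (4.5−-4.5)²) = 10.2956; v₂ = distance/dt₂ = 5.1478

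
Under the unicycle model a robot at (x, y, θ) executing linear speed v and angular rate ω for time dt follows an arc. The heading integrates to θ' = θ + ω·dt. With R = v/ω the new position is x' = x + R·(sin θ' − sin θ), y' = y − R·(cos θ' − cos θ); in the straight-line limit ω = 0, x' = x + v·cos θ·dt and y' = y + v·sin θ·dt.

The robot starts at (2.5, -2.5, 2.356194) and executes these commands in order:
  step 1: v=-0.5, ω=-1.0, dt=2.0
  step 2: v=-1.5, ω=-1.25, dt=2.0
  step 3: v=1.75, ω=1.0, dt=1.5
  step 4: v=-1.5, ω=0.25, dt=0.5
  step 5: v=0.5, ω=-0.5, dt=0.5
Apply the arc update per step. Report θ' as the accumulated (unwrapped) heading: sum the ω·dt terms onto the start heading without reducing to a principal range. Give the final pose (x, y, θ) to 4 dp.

(0.8871, -3.6335, -0.7688)

step 1: θ'=0.3562 (R=0.5000) → pose (2.3208, -3.3222, 0.3562)
step 2: θ'=-2.1438 (R=1.2000) → pose (0.8940, -1.5469, -2.1438)
step 3: θ'=-0.6438 (R=1.7500) → pose (1.3141, -3.8954, -0.6438)
step 4: θ'=-0.5188 (R=-6.0000) → pose (0.6877, -3.4838, -0.5188)
step 5: θ'=-0.7688 (R=-1.0000) → pose (0.8871, -3.6335, -0.7688)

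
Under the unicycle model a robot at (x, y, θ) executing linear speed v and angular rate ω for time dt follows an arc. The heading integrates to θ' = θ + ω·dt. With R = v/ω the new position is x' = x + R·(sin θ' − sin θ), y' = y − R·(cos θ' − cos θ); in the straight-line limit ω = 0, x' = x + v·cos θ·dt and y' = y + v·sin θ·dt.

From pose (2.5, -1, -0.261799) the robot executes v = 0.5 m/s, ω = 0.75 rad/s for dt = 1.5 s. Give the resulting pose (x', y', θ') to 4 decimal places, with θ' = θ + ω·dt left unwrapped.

θ' = -0.2618 + 0.75·1.5 = 0.8632
R = v/ω = 0.5/0.75 = 0.6667
x' = 2.5 + 0.6667·(sin 0.8632 − sin -0.2618) = 3.1792
y' = -1 − 0.6667·(cos 0.8632 − cos -0.2618) = -0.7894

(3.1792, -0.7894, 0.8632)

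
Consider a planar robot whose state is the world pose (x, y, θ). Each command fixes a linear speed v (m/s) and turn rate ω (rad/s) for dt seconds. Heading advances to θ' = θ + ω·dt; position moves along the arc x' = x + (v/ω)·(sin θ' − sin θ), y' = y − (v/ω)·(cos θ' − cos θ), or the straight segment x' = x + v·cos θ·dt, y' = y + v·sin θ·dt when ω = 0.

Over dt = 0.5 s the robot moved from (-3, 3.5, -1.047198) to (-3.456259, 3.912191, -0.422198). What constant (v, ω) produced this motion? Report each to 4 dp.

v = -1.2500, ω = 1.2500

Δθ = -0.422198 − -1.047198 = 0.625000
ω = Δθ/dt = 0.625000/0.5 = 1.2500
R = Δx/(sin θ' − sin θ) = -1.0000
v = R·ω = -1.0000·1.2500 = -1.2500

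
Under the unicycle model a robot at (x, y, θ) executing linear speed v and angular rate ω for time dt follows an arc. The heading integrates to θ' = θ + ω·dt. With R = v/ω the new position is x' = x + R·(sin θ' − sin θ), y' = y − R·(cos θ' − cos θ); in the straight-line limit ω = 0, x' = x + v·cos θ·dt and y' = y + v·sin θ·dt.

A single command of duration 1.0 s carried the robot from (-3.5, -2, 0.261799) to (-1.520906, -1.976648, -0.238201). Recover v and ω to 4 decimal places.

Δθ = -0.238201 − 0.261799 = -0.500000
ω = Δθ/dt = -0.500000/1.0 = -0.5000
R = Δx/(sin θ' − sin θ) = -4.0000
v = R·ω = -4.0000·-0.5000 = 2.0000

v = 2.0000, ω = -0.5000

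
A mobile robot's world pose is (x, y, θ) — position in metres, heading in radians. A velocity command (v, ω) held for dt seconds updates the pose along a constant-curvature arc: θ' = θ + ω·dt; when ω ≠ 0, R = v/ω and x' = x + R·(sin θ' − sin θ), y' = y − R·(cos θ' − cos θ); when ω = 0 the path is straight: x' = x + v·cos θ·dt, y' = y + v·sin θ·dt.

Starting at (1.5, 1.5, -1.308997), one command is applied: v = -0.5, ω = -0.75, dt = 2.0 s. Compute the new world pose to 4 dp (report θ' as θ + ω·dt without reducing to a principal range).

(1.9263, 2.3027, -2.8090)

θ' = -1.3090 + -0.75·2.0 = -2.8090
R = v/ω = -0.5/-0.75 = 0.6667
x' = 1.5 + 0.6667·(sin -2.8090 − sin -1.3090) = 1.9263
y' = 1.5 − 0.6667·(cos -2.8090 − cos -1.3090) = 2.3027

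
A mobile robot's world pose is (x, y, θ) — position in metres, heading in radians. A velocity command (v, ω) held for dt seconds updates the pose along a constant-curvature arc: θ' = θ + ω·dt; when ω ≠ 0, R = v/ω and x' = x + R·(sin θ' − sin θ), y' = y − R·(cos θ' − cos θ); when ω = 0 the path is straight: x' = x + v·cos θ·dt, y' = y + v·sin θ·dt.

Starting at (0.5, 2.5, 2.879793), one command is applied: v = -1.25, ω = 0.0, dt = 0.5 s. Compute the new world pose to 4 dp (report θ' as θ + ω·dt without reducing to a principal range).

(1.1037, 2.3382, 2.8798)

θ' = 2.8798 + 0.0·0.5 = 2.8798
ω = 0 → straight: x' = 0.5 + -1.25·cos(2.8798)·0.5 = 1.1037
y' = 2.5 + -1.25·sin(2.8798)·0.5 = 2.3382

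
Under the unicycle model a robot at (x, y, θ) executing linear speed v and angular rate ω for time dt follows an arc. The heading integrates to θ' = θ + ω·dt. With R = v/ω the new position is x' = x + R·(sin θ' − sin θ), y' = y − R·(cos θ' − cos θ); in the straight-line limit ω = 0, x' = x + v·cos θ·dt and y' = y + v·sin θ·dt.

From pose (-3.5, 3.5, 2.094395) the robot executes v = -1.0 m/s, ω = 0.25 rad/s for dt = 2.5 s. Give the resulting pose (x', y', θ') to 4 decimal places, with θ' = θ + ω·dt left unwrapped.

θ' = 2.0944 + 0.25·2.5 = 2.7194
R = v/ω = -1.0/0.25 = -4.0000
x' = -3.5 + -4.0000·(sin 2.7194 − sin 2.0944) = -1.6750
y' = 3.5 − -4.0000·(cos 2.7194 − cos 2.0944) = 1.8512

(-1.6750, 1.8512, 2.7194)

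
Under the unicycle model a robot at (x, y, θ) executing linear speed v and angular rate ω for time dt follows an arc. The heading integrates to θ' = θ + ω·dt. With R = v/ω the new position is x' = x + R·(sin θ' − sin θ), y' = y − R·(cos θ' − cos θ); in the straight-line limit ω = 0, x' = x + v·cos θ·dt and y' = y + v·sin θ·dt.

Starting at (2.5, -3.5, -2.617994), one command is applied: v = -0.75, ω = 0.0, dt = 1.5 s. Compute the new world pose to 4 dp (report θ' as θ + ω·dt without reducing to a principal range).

(3.4743, -2.9375, -2.6180)

θ' = -2.6180 + 0.0·1.5 = -2.6180
ω = 0 → straight: x' = 2.5 + -0.75·cos(-2.6180)·1.5 = 3.4743
y' = -3.5 + -0.75·sin(-2.6180)·1.5 = -2.9375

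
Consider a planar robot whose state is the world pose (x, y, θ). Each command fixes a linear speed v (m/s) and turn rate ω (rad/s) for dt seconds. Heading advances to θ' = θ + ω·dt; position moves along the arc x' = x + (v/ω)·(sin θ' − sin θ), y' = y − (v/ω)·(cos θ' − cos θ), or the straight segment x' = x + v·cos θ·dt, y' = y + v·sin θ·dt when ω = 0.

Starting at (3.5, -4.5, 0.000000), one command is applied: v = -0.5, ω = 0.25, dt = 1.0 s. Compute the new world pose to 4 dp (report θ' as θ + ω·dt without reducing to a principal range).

θ' = 0.0000 + 0.25·1.0 = 0.2500
R = v/ω = -0.5/0.25 = -2.0000
x' = 3.5 + -2.0000·(sin 0.2500 − sin 0.0000) = 3.0052
y' = -4.5 − -2.0000·(cos 0.2500 − cos 0.0000) = -4.5622

(3.0052, -4.5622, 0.2500)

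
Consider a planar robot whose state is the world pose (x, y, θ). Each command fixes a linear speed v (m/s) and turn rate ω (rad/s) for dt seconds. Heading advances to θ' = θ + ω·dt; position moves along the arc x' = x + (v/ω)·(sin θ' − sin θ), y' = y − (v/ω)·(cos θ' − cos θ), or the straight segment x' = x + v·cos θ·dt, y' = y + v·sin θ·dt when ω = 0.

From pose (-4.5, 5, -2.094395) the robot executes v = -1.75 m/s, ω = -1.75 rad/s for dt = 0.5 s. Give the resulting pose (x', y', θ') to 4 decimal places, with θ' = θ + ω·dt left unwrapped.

θ' = -2.0944 + -1.75·0.5 = -2.9694
R = v/ω = -1.75/-1.75 = 1.0000
x' = -4.5 + 1.0000·(sin -2.9694 − sin -2.0944) = -3.8053
y' = 5 − 1.0000·(cos -2.9694 − cos -2.0944) = 5.4852

(-3.8053, 5.4852, -2.9694)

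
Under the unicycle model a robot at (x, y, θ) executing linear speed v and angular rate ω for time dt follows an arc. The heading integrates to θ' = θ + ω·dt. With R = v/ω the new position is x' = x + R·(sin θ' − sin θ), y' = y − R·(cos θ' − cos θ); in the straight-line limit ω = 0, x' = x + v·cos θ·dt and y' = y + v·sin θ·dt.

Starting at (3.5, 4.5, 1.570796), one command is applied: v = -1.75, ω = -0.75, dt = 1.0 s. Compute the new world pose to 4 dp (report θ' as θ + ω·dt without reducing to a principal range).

(2.8739, 2.9095, 0.8208)

θ' = 1.5708 + -0.75·1.0 = 0.8208
R = v/ω = -1.75/-0.75 = 2.3333
x' = 3.5 + 2.3333·(sin 0.8208 − sin 1.5708) = 2.8739
y' = 4.5 − 2.3333·(cos 0.8208 − cos 1.5708) = 2.9095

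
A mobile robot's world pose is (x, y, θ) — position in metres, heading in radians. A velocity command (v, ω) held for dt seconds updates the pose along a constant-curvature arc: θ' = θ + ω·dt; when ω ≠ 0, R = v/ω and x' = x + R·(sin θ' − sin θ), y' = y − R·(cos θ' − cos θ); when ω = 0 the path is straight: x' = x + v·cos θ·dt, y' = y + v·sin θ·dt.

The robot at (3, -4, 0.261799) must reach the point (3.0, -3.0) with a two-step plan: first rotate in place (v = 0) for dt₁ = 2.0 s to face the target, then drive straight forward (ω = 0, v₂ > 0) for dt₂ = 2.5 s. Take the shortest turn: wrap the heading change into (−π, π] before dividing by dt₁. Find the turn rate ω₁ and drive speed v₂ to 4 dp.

ω₁ = 0.6545, v₂ = 0.4000

heading to target = atan2(-3−-4, 3−3) = 1.5708
Δθ = wrap(1.5708 − 0.2618) = 1.3090; ω₁ = Δθ/dt₁ = 0.6545
distance = √((3−3)² + (-3−-4)²) = 1.0000; v₂ = distance/dt₂ = 0.4000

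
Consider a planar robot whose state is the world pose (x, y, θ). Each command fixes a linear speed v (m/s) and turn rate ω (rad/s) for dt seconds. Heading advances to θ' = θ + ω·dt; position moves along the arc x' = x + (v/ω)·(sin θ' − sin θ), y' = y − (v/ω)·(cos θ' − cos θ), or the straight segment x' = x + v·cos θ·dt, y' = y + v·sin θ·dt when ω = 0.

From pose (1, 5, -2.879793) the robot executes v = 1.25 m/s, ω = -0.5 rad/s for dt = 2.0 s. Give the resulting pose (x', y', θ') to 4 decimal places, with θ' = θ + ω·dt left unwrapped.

(-1.3294, 5.5656, -3.8798)

θ' = -2.8798 + -0.5·2.0 = -3.8798
R = v/ω = 1.25/-0.5 = -2.5000
x' = 1 + -2.5000·(sin -3.8798 − sin -2.8798) = -1.3294
y' = 5 − -2.5000·(cos -3.8798 − cos -2.8798) = 5.5656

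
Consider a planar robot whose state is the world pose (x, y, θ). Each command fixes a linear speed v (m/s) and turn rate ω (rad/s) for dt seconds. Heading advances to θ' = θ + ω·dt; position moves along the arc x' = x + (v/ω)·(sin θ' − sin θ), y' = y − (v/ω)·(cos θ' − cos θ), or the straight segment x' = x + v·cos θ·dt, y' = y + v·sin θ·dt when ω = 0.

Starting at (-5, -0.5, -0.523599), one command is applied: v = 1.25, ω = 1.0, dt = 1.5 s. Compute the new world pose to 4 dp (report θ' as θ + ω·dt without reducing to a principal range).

(-3.3394, -0.1175, 0.9764)

θ' = -0.5236 + 1.0·1.5 = 0.9764
R = v/ω = 1.25/1.0 = 1.2500
x' = -5 + 1.2500·(sin 0.9764 − sin -0.5236) = -3.3394
y' = -0.5 − 1.2500·(cos 0.9764 − cos -0.5236) = -0.1175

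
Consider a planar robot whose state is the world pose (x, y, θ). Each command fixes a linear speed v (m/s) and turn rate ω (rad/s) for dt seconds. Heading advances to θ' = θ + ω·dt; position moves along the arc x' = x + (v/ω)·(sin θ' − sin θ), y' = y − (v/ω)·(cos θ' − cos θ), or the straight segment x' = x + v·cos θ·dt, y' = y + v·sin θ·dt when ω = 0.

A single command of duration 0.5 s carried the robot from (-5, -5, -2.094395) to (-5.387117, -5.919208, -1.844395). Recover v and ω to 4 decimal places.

v = 2.0000, ω = 0.5000

Δθ = -1.844395 − -2.094395 = 0.250000
ω = Δθ/dt = 0.250000/0.5 = 0.5000
R = −Δy/(cos θ' − cos θ) = 4.0000
v = R·ω = 4.0000·0.5000 = 2.0000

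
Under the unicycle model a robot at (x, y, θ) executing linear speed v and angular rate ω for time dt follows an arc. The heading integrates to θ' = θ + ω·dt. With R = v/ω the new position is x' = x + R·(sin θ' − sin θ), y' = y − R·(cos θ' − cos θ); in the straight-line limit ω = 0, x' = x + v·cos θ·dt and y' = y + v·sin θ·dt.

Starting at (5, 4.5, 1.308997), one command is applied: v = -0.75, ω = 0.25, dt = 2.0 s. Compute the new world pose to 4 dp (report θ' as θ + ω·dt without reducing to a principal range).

(4.9825, 3.0157, 1.8090)

θ' = 1.3090 + 0.25·2.0 = 1.8090
R = v/ω = -0.75/0.25 = -3.0000
x' = 5 + -3.0000·(sin 1.8090 − sin 1.3090) = 4.9825
y' = 4.5 − -3.0000·(cos 1.8090 − cos 1.3090) = 3.0157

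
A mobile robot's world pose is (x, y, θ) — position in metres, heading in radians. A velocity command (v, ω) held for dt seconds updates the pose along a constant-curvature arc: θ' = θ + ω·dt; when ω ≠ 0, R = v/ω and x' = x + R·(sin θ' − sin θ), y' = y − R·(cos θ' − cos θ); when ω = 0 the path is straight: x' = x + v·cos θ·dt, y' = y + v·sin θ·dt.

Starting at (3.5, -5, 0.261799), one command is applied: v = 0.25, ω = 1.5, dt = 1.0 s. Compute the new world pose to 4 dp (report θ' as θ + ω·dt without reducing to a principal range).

θ' = 0.2618 + 1.5·1.0 = 1.7618
R = v/ω = 0.25/1.5 = 0.1667
x' = 3.5 + 0.1667·(sin 1.7618 − sin 0.2618) = 3.6205
y' = -5 − 0.1667·(cos 1.7618 − cos 0.2618) = -4.8074

(3.6205, -4.8074, 1.7618)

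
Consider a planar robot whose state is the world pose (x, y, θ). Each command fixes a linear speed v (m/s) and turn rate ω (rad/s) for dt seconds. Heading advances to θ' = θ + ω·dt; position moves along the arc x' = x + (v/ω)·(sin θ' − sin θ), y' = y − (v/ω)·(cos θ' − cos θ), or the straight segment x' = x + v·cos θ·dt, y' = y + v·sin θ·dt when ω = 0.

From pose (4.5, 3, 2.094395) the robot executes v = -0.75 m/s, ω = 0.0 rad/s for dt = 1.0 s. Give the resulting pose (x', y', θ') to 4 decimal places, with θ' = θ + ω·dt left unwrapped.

(4.8750, 2.3505, 2.0944)

θ' = 2.0944 + 0.0·1.0 = 2.0944
ω = 0 → straight: x' = 4.5 + -0.75·cos(2.0944)·1.0 = 4.8750
y' = 3 + -0.75·sin(2.0944)·1.0 = 2.3505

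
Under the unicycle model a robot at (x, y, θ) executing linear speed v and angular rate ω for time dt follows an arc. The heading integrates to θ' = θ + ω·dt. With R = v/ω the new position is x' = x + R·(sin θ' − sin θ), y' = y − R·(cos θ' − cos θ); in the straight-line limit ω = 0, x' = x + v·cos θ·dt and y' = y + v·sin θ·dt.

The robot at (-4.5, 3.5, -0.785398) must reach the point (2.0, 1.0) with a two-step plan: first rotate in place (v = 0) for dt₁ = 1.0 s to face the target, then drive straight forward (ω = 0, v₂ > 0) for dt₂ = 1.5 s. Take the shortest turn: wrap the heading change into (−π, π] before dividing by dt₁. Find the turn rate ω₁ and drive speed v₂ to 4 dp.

ω₁ = 0.4182, v₂ = 4.6428

heading to target = atan2(1−3.5, 2−-4.5) = -0.3672
Δθ = wrap(-0.3672 − -0.7854) = 0.4182; ω₁ = Δθ/dt₁ = 0.4182
distance = √((2−-4.5)² + (1−3.5)²) = 6.9642; v₂ = distance/dt₂ = 4.6428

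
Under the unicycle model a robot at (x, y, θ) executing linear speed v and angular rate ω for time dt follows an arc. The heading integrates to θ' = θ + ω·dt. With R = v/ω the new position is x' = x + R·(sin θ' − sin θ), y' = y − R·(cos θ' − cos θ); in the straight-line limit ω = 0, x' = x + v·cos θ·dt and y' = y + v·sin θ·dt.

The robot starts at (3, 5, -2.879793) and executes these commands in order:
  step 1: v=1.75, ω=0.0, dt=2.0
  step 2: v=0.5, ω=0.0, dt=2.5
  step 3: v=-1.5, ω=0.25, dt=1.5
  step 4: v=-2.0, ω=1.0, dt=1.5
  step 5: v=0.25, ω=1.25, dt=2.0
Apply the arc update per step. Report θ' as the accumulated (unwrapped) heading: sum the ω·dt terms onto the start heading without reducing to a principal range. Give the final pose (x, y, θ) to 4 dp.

step 1: θ'=-2.8798 (straight) → pose (-0.3807, 4.0941, -2.8798)
step 2: θ'=-2.8798 (straight) → pose (-1.5881, 3.7706, -2.8798)
step 3: θ'=-2.5048 (R=-6.0000) → pose (0.4267, 4.7421, -2.5048)
step 4: θ'=-1.0048 (R=-2.0000) → pose (0.9255, 7.4227, -1.0048)
step 5: θ'=1.4952 (R=0.2000) → pose (1.2938, 7.5148, 1.4952)

(1.2938, 7.5148, 1.4952)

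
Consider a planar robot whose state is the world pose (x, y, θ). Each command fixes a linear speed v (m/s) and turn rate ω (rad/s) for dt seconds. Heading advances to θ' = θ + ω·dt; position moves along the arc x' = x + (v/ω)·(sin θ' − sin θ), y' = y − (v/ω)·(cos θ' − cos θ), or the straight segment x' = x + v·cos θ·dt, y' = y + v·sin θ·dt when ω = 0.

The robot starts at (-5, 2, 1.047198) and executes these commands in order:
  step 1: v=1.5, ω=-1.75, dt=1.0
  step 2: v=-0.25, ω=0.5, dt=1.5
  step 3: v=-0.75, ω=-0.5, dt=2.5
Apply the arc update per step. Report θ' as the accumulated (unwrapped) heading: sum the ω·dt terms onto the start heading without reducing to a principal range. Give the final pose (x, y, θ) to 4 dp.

(-5.5208, 3.3021, -1.2028)

step 1: θ'=-0.7028 (R=-0.8571) → pose (-3.7037, 2.2255, -0.7028)
step 2: θ'=0.0472 (R=-0.5000) → pose (-4.0504, 2.3434, 0.0472)
step 3: θ'=-1.2028 (R=1.5000) → pose (-5.5208, 3.3021, -1.2028)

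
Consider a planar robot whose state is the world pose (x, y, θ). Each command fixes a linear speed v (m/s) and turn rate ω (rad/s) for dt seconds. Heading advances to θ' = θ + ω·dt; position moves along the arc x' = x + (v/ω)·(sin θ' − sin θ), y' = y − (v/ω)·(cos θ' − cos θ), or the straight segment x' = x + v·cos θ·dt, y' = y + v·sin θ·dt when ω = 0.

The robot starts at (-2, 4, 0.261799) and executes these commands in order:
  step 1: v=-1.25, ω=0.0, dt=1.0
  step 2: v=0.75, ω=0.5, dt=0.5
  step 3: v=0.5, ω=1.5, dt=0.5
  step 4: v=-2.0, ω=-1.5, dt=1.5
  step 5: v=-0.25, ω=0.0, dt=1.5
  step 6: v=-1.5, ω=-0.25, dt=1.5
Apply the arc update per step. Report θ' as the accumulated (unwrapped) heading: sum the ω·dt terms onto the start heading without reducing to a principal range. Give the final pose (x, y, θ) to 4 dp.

step 1: θ'=0.2618 (straight) → pose (-3.2074, 3.6765, 0.2618)
step 2: θ'=0.5118 (R=1.5000) → pose (-2.8610, 3.8176, 0.5118)
step 3: θ'=1.2618 (R=0.3333) → pose (-2.7067, 4.0068, 1.2618)
step 4: θ'=-0.9882 (R=1.3333) → pose (-5.0903, 3.6787, -0.9882)
step 5: θ'=-0.9882 (straight) → pose (-5.2966, 3.9918, -0.9882)
step 6: θ'=-1.3632 (R=6.0000) → pose (-6.1576, 6.0564, -1.3632)

(-6.1576, 6.0564, -1.3632)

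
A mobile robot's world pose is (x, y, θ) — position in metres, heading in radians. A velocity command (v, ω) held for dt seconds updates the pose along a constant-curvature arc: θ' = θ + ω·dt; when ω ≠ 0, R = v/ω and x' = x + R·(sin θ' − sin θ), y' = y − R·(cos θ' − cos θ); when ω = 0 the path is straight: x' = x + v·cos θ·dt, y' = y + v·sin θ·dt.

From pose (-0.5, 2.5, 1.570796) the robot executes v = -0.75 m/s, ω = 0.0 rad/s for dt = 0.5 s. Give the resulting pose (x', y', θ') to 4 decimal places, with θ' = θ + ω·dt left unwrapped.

θ' = 1.5708 + 0.0·0.5 = 1.5708
ω = 0 → straight: x' = -0.5 + -0.75·cos(1.5708)·0.5 = -0.5000
y' = 2.5 + -0.75·sin(1.5708)·0.5 = 2.1250

(-0.5000, 2.1250, 1.5708)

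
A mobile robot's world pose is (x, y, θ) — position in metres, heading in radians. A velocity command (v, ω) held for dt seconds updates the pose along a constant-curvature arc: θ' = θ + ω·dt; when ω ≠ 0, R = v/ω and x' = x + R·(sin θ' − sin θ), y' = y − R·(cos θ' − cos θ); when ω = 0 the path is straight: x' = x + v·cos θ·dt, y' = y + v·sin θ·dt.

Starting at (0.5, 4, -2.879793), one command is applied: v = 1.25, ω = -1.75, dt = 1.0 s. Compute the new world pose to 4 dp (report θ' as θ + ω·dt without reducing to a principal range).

θ' = -2.8798 + -1.75·1.0 = -4.6298
R = v/ω = 1.25/-1.75 = -0.7143
x' = 0.5 + -0.7143·(sin -4.6298 − sin -2.8798) = -0.3967
y' = 4 − -0.7143·(cos -4.6298 − cos -2.8798) = 4.6310

(-0.3967, 4.6310, -4.6298)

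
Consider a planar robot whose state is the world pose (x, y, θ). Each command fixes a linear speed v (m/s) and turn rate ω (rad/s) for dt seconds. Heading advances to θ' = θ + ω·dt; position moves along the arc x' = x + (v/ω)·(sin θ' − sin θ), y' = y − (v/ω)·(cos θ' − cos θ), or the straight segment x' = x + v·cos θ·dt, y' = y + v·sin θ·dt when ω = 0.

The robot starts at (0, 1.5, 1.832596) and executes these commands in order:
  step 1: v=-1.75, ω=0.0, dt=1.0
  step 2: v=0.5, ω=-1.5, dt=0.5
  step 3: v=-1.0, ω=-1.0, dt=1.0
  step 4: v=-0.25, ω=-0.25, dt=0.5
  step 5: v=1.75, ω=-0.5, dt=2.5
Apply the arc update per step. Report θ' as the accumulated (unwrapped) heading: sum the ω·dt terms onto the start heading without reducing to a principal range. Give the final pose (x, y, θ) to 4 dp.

step 1: θ'=1.8326 (straight) → pose (0.4529, -0.1904, 1.8326)
step 2: θ'=1.0826 (R=-0.3333) → pose (0.4805, 0.0522, 1.0826)
step 3: θ'=0.0826 (R=1.0000) → pose (-0.3202, -0.4753, 0.0826)
step 4: θ'=-0.0424 (R=1.0000) → pose (-0.4451, -0.4778, -0.0424)
step 5: θ'=-1.2924 (R=-3.5000) → pose (2.7718, -3.0128, -1.2924)

(2.7718, -3.0128, -1.2924)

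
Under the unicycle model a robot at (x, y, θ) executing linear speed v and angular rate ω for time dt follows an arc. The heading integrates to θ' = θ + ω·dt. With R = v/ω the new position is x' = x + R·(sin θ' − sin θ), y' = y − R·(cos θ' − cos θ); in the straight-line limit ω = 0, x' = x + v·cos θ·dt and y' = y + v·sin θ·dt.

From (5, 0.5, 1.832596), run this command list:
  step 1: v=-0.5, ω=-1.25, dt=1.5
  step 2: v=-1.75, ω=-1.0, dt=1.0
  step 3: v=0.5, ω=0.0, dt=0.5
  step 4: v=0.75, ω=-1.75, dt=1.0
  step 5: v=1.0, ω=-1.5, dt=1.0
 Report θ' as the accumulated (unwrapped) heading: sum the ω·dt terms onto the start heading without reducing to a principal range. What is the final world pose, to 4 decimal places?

(2.2252, 0.3829, -4.2924)

step 1: θ'=-0.0424 (R=0.4000) → pose (4.5967, -0.0032, -0.0424)
step 2: θ'=-1.0424 (R=1.7500) → pose (3.1595, 0.8630, -1.0424)
step 3: θ'=-1.0424 (straight) → pose (3.2856, 0.6471, -1.0424)
step 4: θ'=-2.7924 (R=-0.4286) → pose (3.0621, 0.0283, -2.7924)
step 5: θ'=-4.2924 (R=-0.6667) → pose (2.2252, 0.3829, -4.2924)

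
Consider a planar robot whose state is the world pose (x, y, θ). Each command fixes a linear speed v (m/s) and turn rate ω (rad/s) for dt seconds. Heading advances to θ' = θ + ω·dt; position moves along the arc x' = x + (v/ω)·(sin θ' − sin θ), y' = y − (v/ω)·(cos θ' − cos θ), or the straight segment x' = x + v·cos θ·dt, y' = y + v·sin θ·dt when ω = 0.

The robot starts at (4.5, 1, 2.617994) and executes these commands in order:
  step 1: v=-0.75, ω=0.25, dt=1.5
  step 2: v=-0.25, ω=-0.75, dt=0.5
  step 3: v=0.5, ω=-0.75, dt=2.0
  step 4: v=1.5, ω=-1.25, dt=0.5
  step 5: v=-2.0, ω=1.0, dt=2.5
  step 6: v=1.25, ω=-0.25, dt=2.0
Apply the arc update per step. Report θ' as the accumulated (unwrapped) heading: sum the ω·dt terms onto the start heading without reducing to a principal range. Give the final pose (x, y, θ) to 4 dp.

(4.2885, -0.7883, 2.4930)

step 1: θ'=2.9930 (R=-3.0000) → pose (5.5558, 0.6311, 2.9930)
step 2: θ'=2.6180 (R=0.3333) → pose (5.6732, 0.5902, 2.6180)
step 3: θ'=1.1180 (R=-0.6667) → pose (5.4070, 1.4592, 1.1180)
step 4: θ'=0.4930 (R=-1.2000) → pose (5.9182, 1.9913, 0.4930)
step 5: θ'=2.9930 (R=-2.0000) → pose (6.5686, -1.7485, 2.9930)
step 6: θ'=2.4930 (R=-5.0000) → pose (4.2885, -0.7883, 2.4930)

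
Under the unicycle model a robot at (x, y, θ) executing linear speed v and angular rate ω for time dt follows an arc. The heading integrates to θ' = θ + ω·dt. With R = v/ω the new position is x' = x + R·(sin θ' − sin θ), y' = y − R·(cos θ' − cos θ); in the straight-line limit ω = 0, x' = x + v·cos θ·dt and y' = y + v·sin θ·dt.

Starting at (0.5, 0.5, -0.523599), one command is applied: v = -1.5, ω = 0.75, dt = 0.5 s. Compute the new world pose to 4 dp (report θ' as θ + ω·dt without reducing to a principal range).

θ' = -0.5236 + 0.75·0.5 = -0.1486
R = v/ω = -1.5/0.75 = -2.0000
x' = 0.5 + -2.0000·(sin -0.1486 − sin -0.5236) = -0.2039
y' = 0.5 − -2.0000·(cos -0.1486 − cos -0.5236) = 0.7459

(-0.2039, 0.7459, -0.1486)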